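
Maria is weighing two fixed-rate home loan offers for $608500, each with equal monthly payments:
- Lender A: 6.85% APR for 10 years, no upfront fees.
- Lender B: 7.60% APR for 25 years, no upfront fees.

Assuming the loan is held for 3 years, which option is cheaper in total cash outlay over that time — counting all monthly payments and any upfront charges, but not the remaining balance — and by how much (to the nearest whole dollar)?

Lender A: monthly rate = 6.85%/12 = 0.0057083; payment = 608,500 × 0.0057083 / (1 − (1+0.0057083)^−120) = $7,018.25.
Lender B: at 7.60% the monthly rate is 0.0063333, so the payment is 608,500 × 0.0063333 / (1 − 1.0063333^−300) = $4,536.42.
Over 36 months: Lender A costs 36 × $7,018.25 = $252,657.00; Lender B costs 36 × $4,536.42 = $163,311.12.
Lender B is cheaper by $252,657.00 − $163,311.12 = $89,345.88.

Lender B by $89,346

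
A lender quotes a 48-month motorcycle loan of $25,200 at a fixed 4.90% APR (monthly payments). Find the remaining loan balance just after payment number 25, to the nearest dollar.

With monthly rate i = 4.9%/12 = 0.0040833, the balance after k of n payments is P · [(1+i)^n − (1+i)^k] / [(1+i)^n − 1].
(1+0.0040833)^48 = 1.21604151 and (1+0.0040833)^25 = 1.10724559, so the balance is 25,200 × (1.21604151 − 1.10724559) / (1.21604151 − 1) = $12,690.42.

$12,690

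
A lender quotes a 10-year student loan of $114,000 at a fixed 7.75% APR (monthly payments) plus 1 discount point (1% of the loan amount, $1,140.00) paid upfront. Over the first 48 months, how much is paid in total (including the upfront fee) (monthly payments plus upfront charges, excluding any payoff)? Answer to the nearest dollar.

Monthly rate = 7.75%/12 = 0.0064583; payment = 114,000 × 0.0064583 / (1 − (1+0.0064583)^−120) = $1,368.12.
Total outlay = 48 × $1,368.12 + $1,140.00 = $66,809.76.

$66,810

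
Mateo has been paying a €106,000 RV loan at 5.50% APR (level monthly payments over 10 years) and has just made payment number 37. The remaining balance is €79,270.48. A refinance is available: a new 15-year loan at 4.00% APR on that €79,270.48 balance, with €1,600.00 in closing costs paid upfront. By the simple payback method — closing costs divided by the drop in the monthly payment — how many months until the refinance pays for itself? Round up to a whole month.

Current payment = 106,000 × 5.5%/12 / (1 − (1+0.0045833)^−120) = €1,150.38.
Refinanced payment = 79,270.48 × 0.0033333 / (1 − (1+0.0033333)^−180) = €586.35.
Monthly savings = €1,150.38 − €586.35 = €564.03.
Break-even = €1,600.00 / €564.03 = 2.84 → 3 months.

3 months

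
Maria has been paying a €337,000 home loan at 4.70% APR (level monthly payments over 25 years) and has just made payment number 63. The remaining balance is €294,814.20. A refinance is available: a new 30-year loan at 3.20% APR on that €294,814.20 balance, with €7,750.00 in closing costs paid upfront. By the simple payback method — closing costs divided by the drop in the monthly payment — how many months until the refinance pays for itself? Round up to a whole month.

Current payment = 337,000 × 4.7%/12 / (1 − (1+0.0039167)^−300) = €1,911.62.
Refinanced payment = 294,814.20 × 0.0026667 / (1 − (1+0.0026667)^−360) = €1,274.97.
Monthly savings = €1,911.62 − €1,274.97 = €636.65.
Break-even = €7,750.00 / €636.65 = 12.17 → 13 months.

13 months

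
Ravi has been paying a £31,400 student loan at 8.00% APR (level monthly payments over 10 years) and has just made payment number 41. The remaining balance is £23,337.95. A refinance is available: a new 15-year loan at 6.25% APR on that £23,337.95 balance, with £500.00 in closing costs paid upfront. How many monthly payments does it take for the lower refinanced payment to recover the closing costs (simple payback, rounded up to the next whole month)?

Current payment = 31,400 × 8%/12 / (1 − (1+0.0066667)^−120) = £380.97.
Refinanced payment = 23,337.95 × 0.0052083 / (1 − (1+0.0052083)^−180) = £200.10.
Monthly savings = £380.97 − £200.10 = £180.87.
Break-even = £500.00 / £180.87 = 2.76 → 3 months.

3 months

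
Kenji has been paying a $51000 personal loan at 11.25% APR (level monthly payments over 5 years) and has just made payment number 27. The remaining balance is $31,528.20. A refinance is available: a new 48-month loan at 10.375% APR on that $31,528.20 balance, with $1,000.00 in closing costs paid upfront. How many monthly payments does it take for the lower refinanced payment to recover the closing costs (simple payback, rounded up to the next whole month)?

Current payment = 51,000 × 11.25%/12 / (1 − (1+0.0093750)^−60) = $1,115.23.
Refinanced payment = 31,528.20 × 0.0086458 / (1 − (1+0.0086458)^−48) = $805.33.
Monthly savings = $1,115.23 − $805.33 = $309.90.
Break-even = $1,000.00 / $309.90 = 3.23 → 4 months.

4 months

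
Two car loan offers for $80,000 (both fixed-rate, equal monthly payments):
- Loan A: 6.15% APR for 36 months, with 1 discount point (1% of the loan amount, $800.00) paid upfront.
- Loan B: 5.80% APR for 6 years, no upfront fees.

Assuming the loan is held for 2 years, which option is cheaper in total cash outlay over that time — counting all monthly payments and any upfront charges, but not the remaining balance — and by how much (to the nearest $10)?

Loan A: monthly rate = 6.15%/12 = 0.0051250; payment = 80,000 × 0.0051250 / (1 − (1+0.0051250)^−36) = $2,439.20.
Loan B: at 5.80% the monthly rate is 0.0048333, so the payment is 80,000 × 0.0048333 / (1 − 1.0048333^−72) = $1,318.29.
Over 24 months: Loan A costs 24 × $2,439.20 + $800.00 = $59,340.80; Loan B costs 24 × $1,318.29 = $31,638.96.
Loan B is cheaper by $59,340.80 − $31,638.96 = $27,701.84.

Loan B by $27,700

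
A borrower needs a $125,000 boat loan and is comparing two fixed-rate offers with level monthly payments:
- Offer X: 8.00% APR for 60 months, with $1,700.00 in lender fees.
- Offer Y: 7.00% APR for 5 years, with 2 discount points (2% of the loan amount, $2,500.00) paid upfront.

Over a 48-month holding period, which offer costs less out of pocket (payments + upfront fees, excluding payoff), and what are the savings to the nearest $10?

Offer Y by $2,050

Offer X: monthly rate = 8%/12 = 0.0066667; payment = 125,000 × 0.0066667 / (1 − (1+0.0066667)^−60) = $2,534.55.
Offer Y: at 7.00% the monthly rate is 0.0058333, so the payment is 125,000 × 0.0058333 / (1 − 1.0058333^−60) = $2,475.15.
Over 48 months: Offer X costs 48 × $2,534.55 + $1,700.00 = $123,358.40; Offer Y costs 48 × $2,475.15 + $2,500.00 = $121,307.20.
Offer Y is cheaper by $123,358.40 − $121,307.20 = $2,051.20.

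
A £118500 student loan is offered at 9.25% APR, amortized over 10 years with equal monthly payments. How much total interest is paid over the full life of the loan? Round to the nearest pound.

Monthly rate = 9.25%/12 = 0.0077083; payment = 118,500 × 0.0077083 / (1 − (1+0.0077083)^−120) = £1,517.19.
Total paid = 120 × £1,517.19 = £182,062.80; interest = £182,062.80 − £118,500 = £63,562.80.

£63,563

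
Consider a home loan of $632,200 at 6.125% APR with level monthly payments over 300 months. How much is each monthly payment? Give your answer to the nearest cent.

At 6.125% the monthly rate is 0.0051042, so the payment is 632,200 × 0.0051042 / (1 − 1.0051042^−300) = $4,121.72.

$4,121.72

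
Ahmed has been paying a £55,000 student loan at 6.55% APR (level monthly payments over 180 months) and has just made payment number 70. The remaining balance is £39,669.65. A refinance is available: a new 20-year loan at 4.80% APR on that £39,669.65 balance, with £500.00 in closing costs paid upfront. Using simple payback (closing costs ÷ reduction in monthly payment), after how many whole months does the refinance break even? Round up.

Current payment = 55,000 × 6.55%/12 / (1 − (1+0.0054583)^−180) = £480.62.
Refinanced payment = 39,669.65 × 0.0040000 / (1 − (1+0.0040000)^−240) = £257.44.
Monthly savings = £480.62 − £257.44 = £223.18.
Break-even = £500.00 / £223.18 = 2.24 → 3 months.

3 months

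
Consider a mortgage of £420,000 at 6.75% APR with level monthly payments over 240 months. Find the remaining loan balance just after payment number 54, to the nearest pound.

With monthly rate i = 6.75%/12 = 0.0056250, the balance after k of n payments is P · [(1+i)^n − (1+i)^k] / [(1+i)^n − 1].
(1+0.0056250)^240 = 3.84286162 and (1+0.0056250)^54 = 1.35377758, so the balance is 420,000 × (3.84286162 − 1.35377758) / (3.84286162 − 1) = £367,733.44.

£367,733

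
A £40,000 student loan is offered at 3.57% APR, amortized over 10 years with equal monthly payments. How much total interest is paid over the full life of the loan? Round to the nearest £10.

Monthly rate = 3.57%/12 = 0.0029750; payment = 40,000 × 0.0029750 / (1 − (1+0.0029750)^−120) = £396.86.
Total paid = 120 × £396.86 = £47,623.20; interest = £47,623.20 − £40,000 = £7,623.20.

£7,620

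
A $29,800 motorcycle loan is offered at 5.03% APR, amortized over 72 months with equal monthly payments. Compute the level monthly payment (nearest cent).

$480.34

At 5.03% the monthly rate is 0.0041917, so the payment is 29,800 × 0.0041917 / (1 − 1.0041917^−72) = $480.34.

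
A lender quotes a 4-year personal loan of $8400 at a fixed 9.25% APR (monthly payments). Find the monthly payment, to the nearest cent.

At 9.25% the monthly rate is 0.0077083, so the payment is 8,400 × 0.0077083 / (1 − 1.0077083^−48) = $210.03.

$210.03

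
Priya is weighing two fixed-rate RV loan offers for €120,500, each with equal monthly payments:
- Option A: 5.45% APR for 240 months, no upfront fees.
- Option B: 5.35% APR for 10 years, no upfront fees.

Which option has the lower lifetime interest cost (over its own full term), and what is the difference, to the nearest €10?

Option A: at 5.45% the monthly rate is 0.0045417, so the payment is 120,500 × 0.0045417 / (1 − 1.0045417^−240) = €825.50.
Total interest on Option A = 240 × €825.50 − €120,500 = €77,620.00.
Option B: monthly rate = 5.35%/12 = 0.0044583; payment = 120,500 × 0.0044583 / (1 − (1+0.0044583)^−120) = €1,298.80.
Total interest on Option B = 120 × €1,298.80 − €120,500 = €35,356.00.
Option B is lower by €42,264.00.

Option B by €42,260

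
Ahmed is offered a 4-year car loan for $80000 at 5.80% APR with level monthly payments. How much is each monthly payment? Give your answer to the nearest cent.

$1,871.48

Monthly rate = 5.8%/12 = 0.0048333; payment = 80,000 × 0.0048333 / (1 − (1+0.0048333)^−48) = $1,871.48.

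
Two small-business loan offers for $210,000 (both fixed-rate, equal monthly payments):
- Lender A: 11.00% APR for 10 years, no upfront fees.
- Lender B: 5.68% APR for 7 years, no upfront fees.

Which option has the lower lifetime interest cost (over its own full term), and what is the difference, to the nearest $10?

Lender A: monthly rate = 11%/12 = 0.0091667; payment = 210,000 × 0.0091667 / (1 − (1+0.0091667)^−120) = $2,892.75.
Total interest on Lender A = 120 × $2,892.75 − $210,000 = $137,130.00.
Lender B: at 5.68% the monthly rate is 0.0047333, so the payment is 210,000 × 0.0047333 / (1 − 1.0047333^−84) = $3,035.68.
Total interest on Lender B = 84 × $3,035.68 − $210,000 = $44,997.12.
Lender B is lower by $92,132.88.

Lender B by $92,130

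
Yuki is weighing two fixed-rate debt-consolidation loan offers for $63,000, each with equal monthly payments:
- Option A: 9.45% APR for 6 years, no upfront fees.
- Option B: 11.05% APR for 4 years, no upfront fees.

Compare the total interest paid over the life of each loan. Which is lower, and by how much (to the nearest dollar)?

Option A: at 9.45% the monthly rate is 0.0078750, so the payment is 63,000 × 0.0078750 / (1 − 1.0078750^−72) = $1,149.73.
Total interest on Option A = 72 × $1,149.73 − $63,000 = $19,780.56.
Option B: at 11.05% the monthly rate is 0.0092083, so the payment is 63,000 × 0.0092083 / (1 − 1.0092083^−48) = $1,629.80.
Total interest on Option B = 48 × $1,629.80 − $63,000 = $15,230.40.
Option B is lower by $4,550.16.

Option B by $4,550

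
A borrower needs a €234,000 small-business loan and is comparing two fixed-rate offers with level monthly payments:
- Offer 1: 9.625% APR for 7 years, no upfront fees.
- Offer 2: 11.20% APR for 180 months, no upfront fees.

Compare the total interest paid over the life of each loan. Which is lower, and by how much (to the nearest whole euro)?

Offer 1: at 9.625% the monthly rate is 0.0080208, so the payment is 234,000 × 0.0080208 / (1 − 1.0080208^−84) = €3,839.49.
Total interest on Offer 1 = 84 × €3,839.49 − €234,000 = €88,517.16.
Offer 2: monthly rate = 11.2%/12 = 0.0093333; payment = 234,000 × 0.0093333 / (1 − (1+0.0093333)^−180) = €2,689.10.
Total interest on Offer 2 = 180 × €2,689.10 − €234,000 = €250,038.00.
Offer 1 is lower by €161,520.84.

Offer 1 by €161,521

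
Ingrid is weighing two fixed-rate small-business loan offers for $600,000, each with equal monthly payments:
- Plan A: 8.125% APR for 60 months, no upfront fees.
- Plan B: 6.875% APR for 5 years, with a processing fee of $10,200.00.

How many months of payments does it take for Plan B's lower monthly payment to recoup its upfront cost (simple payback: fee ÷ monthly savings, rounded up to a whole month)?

29 months

Plan A: at 8.125% the monthly rate is 0.0067708, so the payment is 600,000 × 0.0067708 / (1 − 1.0067708^−60) = $12,201.76.
Plan B: at 6.875% the monthly rate is 0.0057292, so the payment is 600,000 × 0.0057292 / (1 − 1.0057292^−60) = $11,845.37.
Monthly savings = $12,201.76 − $11,845.37 = $356.39.
Break-even = $10,200.00 / $356.39 = 28.62 → 29 months.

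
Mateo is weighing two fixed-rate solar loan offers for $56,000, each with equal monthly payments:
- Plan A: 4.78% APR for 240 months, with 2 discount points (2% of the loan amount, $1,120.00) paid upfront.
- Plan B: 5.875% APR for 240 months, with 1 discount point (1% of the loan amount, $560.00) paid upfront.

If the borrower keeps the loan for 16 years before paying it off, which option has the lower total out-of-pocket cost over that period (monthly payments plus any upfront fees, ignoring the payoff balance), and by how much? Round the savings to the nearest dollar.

Plan A: monthly rate = 4.78%/12 = 0.0039833; payment = 56,000 × 0.0039833 / (1 − (1+0.0039833)^−240) = $362.80.
Plan B: monthly rate = 5.875%/12 = 0.0048958; payment = 56,000 × 0.0048958 / (1 − (1+0.0048958)^−240) = $397.17.
Over 192 months: Plan A costs 192 × $362.80 + $1,120.00 = $70,777.60; Plan B costs 192 × $397.17 + $560.00 = $76,816.64.
Plan A is cheaper by $76,816.64 − $70,777.60 = $6,039.04.

Plan A by $6,039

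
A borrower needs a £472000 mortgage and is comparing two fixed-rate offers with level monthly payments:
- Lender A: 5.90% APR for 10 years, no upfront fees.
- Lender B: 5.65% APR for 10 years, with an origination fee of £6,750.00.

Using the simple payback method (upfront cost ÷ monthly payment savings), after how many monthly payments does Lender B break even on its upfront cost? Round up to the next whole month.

Lender A: at 5.90% the monthly rate is 0.0049167, so the payment is 472,000 × 0.0049167 / (1 − 1.0049167^−120) = £5,216.50.
Lender B: monthly rate = 5.65%/12 = 0.0047083; payment = 472,000 × 0.0047083 / (1 − (1+0.0047083)^−120) = £5,157.59.
Monthly savings = £5,216.50 − £5,157.59 = £58.91.
Break-even = £6,750.00 / £58.91 = 114.58 → 115 months.

115 months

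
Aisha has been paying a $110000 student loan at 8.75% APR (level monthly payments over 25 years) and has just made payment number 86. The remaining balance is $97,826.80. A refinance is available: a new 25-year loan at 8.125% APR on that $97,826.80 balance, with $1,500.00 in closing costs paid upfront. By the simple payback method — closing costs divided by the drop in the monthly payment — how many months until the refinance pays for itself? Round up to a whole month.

11 months

Current payment = 110,000 × 8.75%/12 / (1 − (1+0.0072917)^−300) = $904.36.
Refinanced payment = 97,826.80 × 0.0067708 / (1 − (1+0.0067708)^−300) = $763.16.
Monthly savings = $904.36 − $763.16 = $141.20.
Break-even = $1,500.00 / $141.20 = 10.62 → 11 months.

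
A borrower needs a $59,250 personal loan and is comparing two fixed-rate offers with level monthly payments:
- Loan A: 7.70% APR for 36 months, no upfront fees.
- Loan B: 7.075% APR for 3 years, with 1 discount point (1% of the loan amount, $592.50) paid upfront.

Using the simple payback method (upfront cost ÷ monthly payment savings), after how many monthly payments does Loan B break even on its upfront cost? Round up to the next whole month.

35 months

Loan A: at 7.70% the monthly rate is 0.0064167, so the payment is 59,250 × 0.0064167 / (1 − 1.0064167^−36) = $1,848.49.
Loan B: at 7.075% the monthly rate is 0.0058958, so the payment is 59,250 × 0.0058958 / (1 − 1.0058958^−36) = $1,831.50.
Monthly savings = $1,848.49 − $1,831.50 = $16.99.
Break-even = $592.50 / $16.99 = 34.87 → 35 months.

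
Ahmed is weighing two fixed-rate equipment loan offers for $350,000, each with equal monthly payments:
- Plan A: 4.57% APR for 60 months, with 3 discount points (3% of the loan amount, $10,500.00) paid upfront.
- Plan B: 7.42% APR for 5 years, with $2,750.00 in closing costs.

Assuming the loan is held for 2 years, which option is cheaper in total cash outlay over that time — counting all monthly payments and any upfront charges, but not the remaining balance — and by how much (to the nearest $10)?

Plan A: monthly rate = 4.57%/12 = 0.0038083; payment = 350,000 × 0.0038083 / (1 − (1+0.0038083)^−60) = $6,536.20.
Plan B: monthly rate = 7.42%/12 = 0.0061833; payment = 350,000 × 0.0061833 / (1 − (1+0.0061833)^−60) = $6,999.98.
Over 24 months: Plan A costs 24 × $6,536.20 + $10,500.00 = $167,368.80; Plan B costs 24 × $6,999.98 + $2,750.00 = $170,749.52.
Plan A is cheaper by $170,749.52 − $167,368.80 = $3,380.72.

Plan A by $3,380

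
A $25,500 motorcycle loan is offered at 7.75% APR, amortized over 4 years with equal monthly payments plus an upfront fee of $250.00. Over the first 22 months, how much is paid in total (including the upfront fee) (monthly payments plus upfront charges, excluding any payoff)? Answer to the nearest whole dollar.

Monthly rate = 7.75%/12 = 0.0064583; payment = 25,500 × 0.0064583 / (1 − (1+0.0064583)^−48) = $619.54.
Total outlay = 22 × $619.54 + $250.00 = $13,879.88.

$13,880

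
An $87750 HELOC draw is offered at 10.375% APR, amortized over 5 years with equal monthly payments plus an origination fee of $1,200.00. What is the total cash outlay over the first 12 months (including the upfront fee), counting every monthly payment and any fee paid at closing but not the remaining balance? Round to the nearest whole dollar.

Monthly rate = 10.375%/12 = 0.0086458; payment = 87,750 × 0.0086458 / (1 − (1+0.0086458)^−60) = $1,880.66.
Total outlay = 12 × $1,880.66 + $1,200.00 = $23,767.92.

$23,768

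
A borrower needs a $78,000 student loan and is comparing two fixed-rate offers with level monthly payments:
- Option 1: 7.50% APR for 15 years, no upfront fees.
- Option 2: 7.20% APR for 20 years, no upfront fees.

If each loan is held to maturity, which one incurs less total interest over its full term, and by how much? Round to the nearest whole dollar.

Option 1: at 7.50% the monthly rate is 0.0062500, so the payment is 78,000 × 0.0062500 / (1 − 1.0062500^−180) = $723.07.
Total interest on Option 1 = 180 × $723.07 − $78,000 = $52,152.60.
Option 2: monthly rate = 7.2%/12 = 0.0060000; payment = 78,000 × 0.0060000 / (1 − (1+0.0060000)^−240) = $614.13.
Total interest on Option 2 = 240 × $614.13 − $78,000 = $69,391.20.
Option 1 is lower by $17,238.60.

Option 1 by $17,239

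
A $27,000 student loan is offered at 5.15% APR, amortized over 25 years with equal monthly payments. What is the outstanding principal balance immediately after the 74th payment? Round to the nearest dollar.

$23,148

With monthly rate i = 5.15%/12 = 0.0042917, the balance after k of n payments is P · [(1+i)^n − (1+i)^k] / [(1+i)^n − 1].
(1+0.0042917)^300 = 3.61374676 and (1+0.0042917)^74 = 1.37287049, so the balance is 27,000 × (3.61374676 − 1.37287049) / (3.61374676 − 1) = $23,148.25.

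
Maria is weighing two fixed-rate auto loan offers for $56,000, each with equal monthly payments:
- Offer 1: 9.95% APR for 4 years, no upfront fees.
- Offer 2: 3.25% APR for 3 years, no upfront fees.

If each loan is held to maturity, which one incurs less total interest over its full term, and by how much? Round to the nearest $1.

Offer 1: monthly rate = 9.95%/12 = 0.0082917; payment = 56,000 × 0.0082917 / (1 − (1+0.0082917)^−48) = $1,418.96.
Total interest on Offer 1 = 48 × $1,418.96 − $56,000 = $12,110.08.
Offer 2: at 3.25% the monthly rate is 0.0027083, so the payment is 56,000 × 0.0027083 / (1 − 1.0027083^−36) = $1,634.72.
Total interest on Offer 2 = 36 × $1,634.72 − $56,000 = $2,849.92.
Offer 2 is lower by $9,260.16.

Offer 2 by $9,260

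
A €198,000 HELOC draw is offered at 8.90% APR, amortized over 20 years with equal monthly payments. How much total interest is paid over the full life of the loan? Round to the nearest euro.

€226,498

At 8.90% the monthly rate is 0.0074167, so the payment is 198,000 × 0.0074167 / (1 − 1.0074167^−240) = €1,768.74.
Total paid = 240 × €1,768.74 = €424,497.60; interest = €424,497.60 − €198,000 = €226,497.60.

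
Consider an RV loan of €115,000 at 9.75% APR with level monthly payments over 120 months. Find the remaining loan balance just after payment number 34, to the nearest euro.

With monthly rate i = 9.75%/12 = 0.0081250, the balance after k of n payments is P · [(1+i)^n − (1+i)^k] / [(1+i)^n − 1].
(1+0.0081250)^120 = 2.64074319 and (1+0.0081250)^34 = 1.31670681, so the balance is 115,000 × (2.64074319 − 1.31670681) / (2.64074319 − 1) = €92,801.96.

€92,802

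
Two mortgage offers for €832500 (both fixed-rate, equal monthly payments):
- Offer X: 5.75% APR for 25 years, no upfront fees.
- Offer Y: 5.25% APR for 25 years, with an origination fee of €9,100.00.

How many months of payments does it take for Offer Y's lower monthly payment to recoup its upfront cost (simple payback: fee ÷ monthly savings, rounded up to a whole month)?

Offer X: at 5.75% the monthly rate is 0.0047917, so the payment is 832,500 × 0.0047917 / (1 − 1.0047917^−300) = €5,237.31.
Offer Y: at 5.25% the monthly rate is 0.0043750, so the payment is 832,500 × 0.0043750 / (1 − 1.0043750^−300) = €4,988.74.
Monthly savings = €5,237.31 − €4,988.74 = €248.57.
Break-even = €9,100.00 / €248.57 = 36.61 → 37 months.

37 months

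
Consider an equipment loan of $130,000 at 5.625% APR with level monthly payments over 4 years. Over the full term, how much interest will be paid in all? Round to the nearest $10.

At 5.625% the monthly rate is 0.0046875, so the payment is 130,000 × 0.0046875 / (1 − 1.0046875^−48) = $3,030.75.
Total paid = 48 × $3,030.75 = $145,476.00; interest = $145,476.00 − $130,000 = $15,476.00.

$15,480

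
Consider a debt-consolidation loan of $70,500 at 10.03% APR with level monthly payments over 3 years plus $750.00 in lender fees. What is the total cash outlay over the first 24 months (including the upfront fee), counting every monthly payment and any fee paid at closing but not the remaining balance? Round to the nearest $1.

At 10.03% the monthly rate is 0.0083583, so the payment is 70,500 × 0.0083583 / (1 − 1.0083583^−36) = $2,275.83.
Total outlay = 24 × $2,275.83 + $750.00 = $55,369.92.

$55,370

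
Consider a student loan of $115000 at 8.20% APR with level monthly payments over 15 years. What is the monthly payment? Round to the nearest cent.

$1,112.32

At 8.20% the monthly rate is 0.0068333, so the payment is 115,000 × 0.0068333 / (1 − 1.0068333^−180) = $1,112.32.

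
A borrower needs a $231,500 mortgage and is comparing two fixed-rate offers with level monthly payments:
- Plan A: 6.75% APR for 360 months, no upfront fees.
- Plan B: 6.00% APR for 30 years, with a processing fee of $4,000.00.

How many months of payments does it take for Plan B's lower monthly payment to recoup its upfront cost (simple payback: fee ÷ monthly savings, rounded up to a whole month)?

36 months

Plan A: monthly rate = 6.75%/12 = 0.0056250; payment = 231,500 × 0.0056250 / (1 − (1+0.0056250)^−360) = $1,501.50.
Plan B: monthly rate = 6%/12 = 0.0050000; payment = 231,500 × 0.0050000 / (1 − (1+0.0050000)^−360) = $1,387.96.
Monthly savings = $1,501.50 − $1,387.96 = $113.54.
Break-even = $4,000.00 / $113.54 = 35.23 → 36 months.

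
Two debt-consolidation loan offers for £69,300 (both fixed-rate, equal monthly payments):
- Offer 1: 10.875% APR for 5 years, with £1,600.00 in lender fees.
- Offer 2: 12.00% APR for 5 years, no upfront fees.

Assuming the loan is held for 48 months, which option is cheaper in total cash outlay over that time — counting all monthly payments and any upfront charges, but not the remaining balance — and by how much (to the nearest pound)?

Offer 1 by £277

Offer 1: at 10.875% the monthly rate is 0.0090625, so the payment is 69,300 × 0.0090625 / (1 − 1.0090625^−60) = £1,502.43.
Offer 2: monthly rate = 12%/12 = 0.0100000; payment = 69,300 × 0.0100000 / (1 − (1+0.0100000)^−60) = £1,541.54.
Over 48 months: Offer 1 costs 48 × £1,502.43 + £1,600.00 = £73,716.64; Offer 2 costs 48 × £1,541.54 = £73,993.92.
Offer 1 is cheaper by £73,993.92 − £73,716.64 = £277.28.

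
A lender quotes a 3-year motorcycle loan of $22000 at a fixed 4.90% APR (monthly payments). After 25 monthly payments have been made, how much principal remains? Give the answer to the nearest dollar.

With monthly rate i = 4.9%/12 = 0.0040833, the balance after k of n payments is P · [(1+i)^n − (1+i)^k] / [(1+i)^n − 1].
(1+0.0040833)^36 = 1.15800731 and (1+0.0040833)^25 = 1.10724559, so the balance is 22,000 × (1.15800731 − 1.10724559) / (1.15800731 − 1) = $7,067.76.

$7,068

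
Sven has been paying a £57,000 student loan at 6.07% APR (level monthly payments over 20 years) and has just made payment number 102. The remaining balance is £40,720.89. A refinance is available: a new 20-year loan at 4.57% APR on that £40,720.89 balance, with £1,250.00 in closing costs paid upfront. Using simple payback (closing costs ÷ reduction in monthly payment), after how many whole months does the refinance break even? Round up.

9 months

Current payment = 57,000 × 6.07%/12 / (1 − (1+0.0050583)^−240) = £410.67.
Refinanced payment = 40,720.89 × 0.0038083 / (1 − (1+0.0038083)^−240) = £259.16.
Monthly savings = £410.67 − £259.16 = £151.51.
Break-even = £1,250.00 / £151.51 = 8.25 → 9 months.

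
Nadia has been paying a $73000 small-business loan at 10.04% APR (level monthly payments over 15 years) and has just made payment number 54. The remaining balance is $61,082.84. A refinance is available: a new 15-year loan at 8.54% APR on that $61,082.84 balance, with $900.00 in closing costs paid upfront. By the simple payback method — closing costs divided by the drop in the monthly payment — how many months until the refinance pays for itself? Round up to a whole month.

Current payment = 73,000 × 10.04%/12 / (1 − (1+0.0083667)^−180) = $786.25.
Refinanced payment = 61,082.84 × 0.0071167 / (1 − (1+0.0071167)^−180) = $602.94.
Monthly savings = $786.25 − $602.94 = $183.31.
Break-even = $900.00 / $183.31 = 4.91 → 5 months.

5 months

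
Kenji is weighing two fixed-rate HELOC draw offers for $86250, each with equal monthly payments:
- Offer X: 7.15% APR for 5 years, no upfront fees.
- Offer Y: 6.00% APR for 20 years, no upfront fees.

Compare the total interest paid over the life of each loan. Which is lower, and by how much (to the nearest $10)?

Offer X by $45,460

Offer X: monthly rate = 7.15%/12 = 0.0059583; payment = 86,250 × 0.0059583 / (1 − (1+0.0059583)^−60) = $1,713.96.
Total interest on Offer X = 60 × $1,713.96 − $86,250 = $16,587.60.
Offer Y: at 6.00% the monthly rate is 0.0050000, so the payment is 86,250 × 0.0050000 / (1 − 1.0050000^−240) = $617.92.
Total interest on Offer Y = 240 × $617.92 − $86,250 = $62,050.80.
Offer X is lower by $45,463.20.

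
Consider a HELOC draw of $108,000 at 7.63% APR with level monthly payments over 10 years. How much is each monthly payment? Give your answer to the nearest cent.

At 7.63% the monthly rate is 0.0063583, so the payment is 108,000 × 0.0063583 / (1 − 1.0063583^−120) = $1,289.32.

$1,289.32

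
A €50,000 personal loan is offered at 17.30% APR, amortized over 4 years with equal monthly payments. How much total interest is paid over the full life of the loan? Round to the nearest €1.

Monthly rate = 17.3%/12 = 0.0144167; payment = 50,000 × 0.0144167 / (1 − (1+0.0144167)^−48) = €1,450.52.
Total paid = 48 × €1,450.52 = €69,624.96; interest = €69,624.96 − €50,000 = €19,624.96.

€19,625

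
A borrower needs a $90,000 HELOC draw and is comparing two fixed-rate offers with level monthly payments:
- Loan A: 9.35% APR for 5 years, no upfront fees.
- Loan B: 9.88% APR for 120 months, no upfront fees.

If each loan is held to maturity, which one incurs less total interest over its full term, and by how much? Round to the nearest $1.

Loan A by $28,991

Loan A: at 9.35% the monthly rate is 0.0077917, so the payment is 90,000 × 0.0077917 / (1 − 1.0077917^−60) = $1,883.58.
Total interest on Loan A = 60 × $1,883.58 − $90,000 = $23,014.80.
Loan B: at 9.88% the monthly rate is 0.0082333, so the payment is 90,000 × 0.0082333 / (1 − 1.0082333^−120) = $1,183.38.
Total interest on Loan B = 120 × $1,183.38 − $90,000 = $52,005.60.
Loan A is lower by $28,990.80.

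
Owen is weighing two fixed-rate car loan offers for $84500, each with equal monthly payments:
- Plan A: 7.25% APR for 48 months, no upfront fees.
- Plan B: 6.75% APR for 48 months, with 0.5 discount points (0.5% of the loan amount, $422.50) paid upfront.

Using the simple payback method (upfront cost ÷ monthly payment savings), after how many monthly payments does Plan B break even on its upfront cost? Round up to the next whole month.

Plan A: at 7.25% the monthly rate is 0.0060417, so the payment is 84,500 × 0.0060417 / (1 − 1.0060417^−48) = $2,033.27.
Plan B: at 6.75% the monthly rate is 0.0056250, so the payment is 84,500 × 0.0056250 / (1 − 1.0056250^−48) = $2,013.67.
Monthly savings = $2,033.27 − $2,013.67 = $19.60.
Break-even = $422.50 / $19.60 = 21.56 → 22 months.

22 months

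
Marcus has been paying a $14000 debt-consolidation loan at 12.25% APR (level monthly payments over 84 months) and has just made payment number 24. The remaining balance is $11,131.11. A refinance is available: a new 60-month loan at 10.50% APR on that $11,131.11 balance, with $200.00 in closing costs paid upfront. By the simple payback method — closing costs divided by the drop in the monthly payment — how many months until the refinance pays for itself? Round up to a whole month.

Current payment = 14,000 × 12.25%/12 / (1 − (1+0.0102083)^−84) = $249.01.
Refinanced payment = 11,131.11 × 0.0087500 / (1 − (1+0.0087500)^−60) = $239.25.
Monthly savings = $249.01 − $239.25 = $9.76.
Break-even = $200.00 / $9.76 = 20.49 → 21 months.

21 months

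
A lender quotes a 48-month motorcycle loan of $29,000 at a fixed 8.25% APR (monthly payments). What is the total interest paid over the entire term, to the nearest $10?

$5,150

Monthly rate = 8.25%/12 = 0.0068750; payment = 29,000 × 0.0068750 / (1 − (1+0.0068750)^−48) = $711.38.
Total paid = 48 × $711.38 = $34,146.24; interest = $34,146.24 − $29,000 = $5,146.24.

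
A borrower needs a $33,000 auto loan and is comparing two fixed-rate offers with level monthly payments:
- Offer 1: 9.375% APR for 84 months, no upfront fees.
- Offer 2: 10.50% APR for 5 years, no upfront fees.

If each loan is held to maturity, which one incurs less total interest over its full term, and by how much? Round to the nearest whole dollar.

Offer 2 by $2,570

Offer 1: monthly rate = 9.375%/12 = 0.0078125; payment = 33,000 × 0.0078125 / (1 − (1+0.0078125)^−84) = $537.24.
Total interest on Offer 1 = 84 × $537.24 − $33,000 = $12,128.16.
Offer 2: monthly rate = 10.5%/12 = 0.0087500; payment = 33,000 × 0.0087500 / (1 − (1+0.0087500)^−60) = $709.30.
Total interest on Offer 2 = 60 × $709.30 − $33,000 = $9,558.00.
Offer 2 is lower by $2,570.16.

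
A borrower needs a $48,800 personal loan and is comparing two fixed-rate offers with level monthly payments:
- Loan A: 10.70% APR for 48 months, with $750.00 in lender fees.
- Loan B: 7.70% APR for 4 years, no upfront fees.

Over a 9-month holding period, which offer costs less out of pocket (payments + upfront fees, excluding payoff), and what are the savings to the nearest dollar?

Loan B by $1,377

Loan A: at 10.70% the monthly rate is 0.0089167, so the payment is 48,800 × 0.0089167 / (1 − 1.0089167^−48) = $1,254.16.
Loan B: at 7.70% the monthly rate is 0.0064167, so the payment is 48,800 × 0.0064167 / (1 − 1.0064167^−48) = $1,184.49.
Over 9 months: Loan A costs 9 × $1,254.16 + $750.00 = $12,037.44; Loan B costs 9 × $1,184.49 = $10,660.41.
Loan B is cheaper by $12,037.44 − $10,660.41 = $1,377.03.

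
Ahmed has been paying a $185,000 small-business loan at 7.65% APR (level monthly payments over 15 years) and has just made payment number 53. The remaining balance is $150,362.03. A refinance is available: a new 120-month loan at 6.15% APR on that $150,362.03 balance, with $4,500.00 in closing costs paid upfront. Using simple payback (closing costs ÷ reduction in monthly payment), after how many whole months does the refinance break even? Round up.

90 months

Current payment = 185,000 × 7.65%/12 / (1 − (1+0.0063750)^−180) = $1,730.78.
Refinanced payment = 150,362.03 × 0.0051250 / (1 − (1+0.0051250)^−120) = $1,680.68.
Monthly savings = $1,730.78 − $1,680.68 = $50.10.
Break-even = $4,500.00 / $50.10 = 89.82 → 90 months.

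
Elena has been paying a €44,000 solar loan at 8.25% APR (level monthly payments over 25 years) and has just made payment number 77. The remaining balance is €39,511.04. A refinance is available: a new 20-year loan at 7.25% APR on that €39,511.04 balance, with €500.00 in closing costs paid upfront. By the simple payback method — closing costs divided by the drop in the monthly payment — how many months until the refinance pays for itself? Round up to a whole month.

Current payment = 44,000 × 8.25%/12 / (1 − (1+0.0068750)^−300) = €346.92.
Refinanced payment = 39,511.04 × 0.0060417 / (1 − (1+0.0060417)^−240) = €312.29.
Monthly savings = €346.92 − €312.29 = €34.63.
Break-even = €500.00 / €34.63 = 14.44 → 15 months.

15 months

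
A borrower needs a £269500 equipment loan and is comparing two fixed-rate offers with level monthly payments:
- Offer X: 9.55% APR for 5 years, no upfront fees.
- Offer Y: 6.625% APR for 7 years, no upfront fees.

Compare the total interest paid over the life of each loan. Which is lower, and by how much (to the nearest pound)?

Offer Y by £2,462

Offer X: monthly rate = 9.55%/12 = 0.0079583; payment = 269,500 × 0.0079583 / (1 − (1+0.0079583)^−60) = £5,666.59.
Total interest on Offer X = 60 × £5,666.59 − £269,500 = £70,495.40.
Offer Y: at 6.625% the monthly rate is 0.0055208, so the payment is 269,500 × 0.0055208 / (1 − 1.0055208^−84) = £4,018.25.
Total interest on Offer Y = 84 × £4,018.25 − £269,500 = £68,033.00.
Offer Y is lower by £2,462.40.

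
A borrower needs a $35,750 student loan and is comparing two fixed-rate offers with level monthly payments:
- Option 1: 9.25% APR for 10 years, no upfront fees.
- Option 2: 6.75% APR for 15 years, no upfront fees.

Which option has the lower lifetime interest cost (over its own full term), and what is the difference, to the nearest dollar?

Option 1: monthly rate = 9.25%/12 = 0.0077083; payment = 35,750 × 0.0077083 / (1 − (1+0.0077083)^−120) = $457.72.
Total interest on Option 1 = 120 × $457.72 − $35,750 = $19,176.40.
Option 2: monthly rate = 6.75%/12 = 0.0056250; payment = 35,750 × 0.0056250 / (1 − (1+0.0056250)^−180) = $316.36.
Total interest on Option 2 = 180 × $316.36 − $35,750 = $21,194.80.
Option 1 is lower by $2,018.40.

Option 1 by $2,018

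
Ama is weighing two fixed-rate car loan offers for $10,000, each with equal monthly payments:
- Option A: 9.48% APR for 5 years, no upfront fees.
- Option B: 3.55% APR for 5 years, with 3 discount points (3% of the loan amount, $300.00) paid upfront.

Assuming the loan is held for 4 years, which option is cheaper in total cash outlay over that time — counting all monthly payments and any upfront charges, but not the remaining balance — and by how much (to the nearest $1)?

Option B by $1,033

Option A: at 9.48% the monthly rate is 0.0079000, so the payment is 10,000 × 0.0079000 / (1 − 1.0079000^−60) = $209.92.
Option B: at 3.55% the monthly rate is 0.0029583, so the payment is 10,000 × 0.0029583 / (1 − 1.0029583^−60) = $182.14.
Over 48 months: Option A costs 48 × $209.92 = $10,076.16; Option B costs 48 × $182.14 + $300.00 = $9,042.72.
Option B is cheaper by $10,076.16 − $9,042.72 = $1,033.44.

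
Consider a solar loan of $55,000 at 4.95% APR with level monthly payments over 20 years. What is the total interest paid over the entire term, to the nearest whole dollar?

$31,750

Monthly rate = 4.95%/12 = 0.0041250; payment = 55,000 × 0.0041250 / (1 − (1+0.0041250)^−240) = $361.46.
Total paid = 240 × $361.46 = $86,750.40; interest = $86,750.40 − $55,000 = $31,750.40.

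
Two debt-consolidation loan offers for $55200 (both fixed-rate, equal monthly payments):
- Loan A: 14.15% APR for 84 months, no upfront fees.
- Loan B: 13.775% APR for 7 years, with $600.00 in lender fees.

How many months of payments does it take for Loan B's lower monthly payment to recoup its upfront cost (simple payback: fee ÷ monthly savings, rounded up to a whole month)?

Loan A: at 14.15% the monthly rate is 0.0117917, so the payment is 55,200 × 0.0117917 / (1 − 1.0117917^−84) = $1,039.03.
Loan B: monthly rate = 13.775%/12 = 0.0114792; payment = 55,200 × 0.0114792 / (1 − (1+0.0114792)^−84) = $1,027.60.
Monthly savings = $1,039.03 − $1,027.60 = $11.43.
Break-even = $600.00 / $11.43 = 52.49 → 53 months.

53 months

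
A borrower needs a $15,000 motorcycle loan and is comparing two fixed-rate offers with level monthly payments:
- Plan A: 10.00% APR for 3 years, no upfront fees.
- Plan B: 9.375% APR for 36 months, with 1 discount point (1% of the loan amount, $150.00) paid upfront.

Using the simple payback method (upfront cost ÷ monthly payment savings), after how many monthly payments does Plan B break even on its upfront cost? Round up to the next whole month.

35 months

Plan A: at 10.00% the monthly rate is 0.0083333, so the payment is 15,000 × 0.0083333 / (1 − 1.0083333^−36) = $484.01.
Plan B: at 9.375% the monthly rate is 0.0078125, so the payment is 15,000 × 0.0078125 / (1 − 1.0078125^−36) = $479.62.
Monthly savings = $484.01 − $479.62 = $4.39.
Break-even = $150.00 / $4.39 = 34.17 → 35 months.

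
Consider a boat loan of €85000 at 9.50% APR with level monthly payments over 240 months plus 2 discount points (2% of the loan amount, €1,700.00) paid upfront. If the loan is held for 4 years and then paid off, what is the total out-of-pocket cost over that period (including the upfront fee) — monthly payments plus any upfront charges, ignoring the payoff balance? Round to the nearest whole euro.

€39,731

At 9.50% the monthly rate is 0.0079167, so the payment is 85,000 × 0.0079167 / (1 − 1.0079167^−240) = €792.31.
Total outlay = 48 × €792.31 + €1,700.00 = €39,730.88.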